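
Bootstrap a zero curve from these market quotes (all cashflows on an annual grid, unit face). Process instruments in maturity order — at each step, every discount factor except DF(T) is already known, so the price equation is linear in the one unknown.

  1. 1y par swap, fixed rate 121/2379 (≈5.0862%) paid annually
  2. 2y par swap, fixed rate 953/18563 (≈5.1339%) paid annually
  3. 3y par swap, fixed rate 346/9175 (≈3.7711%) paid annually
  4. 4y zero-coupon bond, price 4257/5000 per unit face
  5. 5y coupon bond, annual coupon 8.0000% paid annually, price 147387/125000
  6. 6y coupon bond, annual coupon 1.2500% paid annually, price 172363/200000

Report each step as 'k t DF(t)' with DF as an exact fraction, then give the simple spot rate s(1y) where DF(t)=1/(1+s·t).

step 1 [1y] swap r/1=121/2379: DF=(1 − 121/2379·(0))/(1+121/2379) = 2379/2500 ≈ 0.951600
step 2 [2y] swap r/1=953/18563: DF=(1 − 953/18563·(0.951600))/(1+953/18563) = 9047/10000 ≈ 0.904700
step 3 [3y] swap r/1=346/9175: DF=(1 − 346/9175·(0.951600+0.904700))/(1+346/9175) = 4481/5000 ≈ 0.896200
step 4 [4y] zero: DF = P = 4257/5000 ≈ 0.851400
step 5 [5y] bond c/1=2/25: DF=(147387/125000 − 2/25·(0.951600+0.904700+0.896200+0.851400))/(1+2/25) = 1031/1250 ≈ 0.824800
step 6 [6y] bond c/1=1/80: DF=(172363/200000 − 1/80·(0.951600+0.904700+0.896200+0.851400+0.824800))/(1+1/80) = 1593/2000 ≈ 0.796500

1 1 2379/2500
2 2 9047/10000
3 3 4481/5000
4 4 4257/5000
5 5 1031/1250
6 6 1593/2000
s(1y) = (1/(2379/2500) − 1)/(1) = 121/2379 ≈ 5.0862%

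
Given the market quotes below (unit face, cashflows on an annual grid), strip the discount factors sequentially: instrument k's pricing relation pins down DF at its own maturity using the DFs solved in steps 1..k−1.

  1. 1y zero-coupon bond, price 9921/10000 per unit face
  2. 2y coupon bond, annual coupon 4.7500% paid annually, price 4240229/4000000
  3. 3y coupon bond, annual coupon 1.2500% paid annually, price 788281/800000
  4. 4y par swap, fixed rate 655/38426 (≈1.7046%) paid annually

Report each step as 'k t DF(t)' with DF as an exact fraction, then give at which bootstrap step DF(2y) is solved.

1 1 9921/10000
2 2 967/1000
3 3 949/1000
4 4 1869/2000
DF(2y) is solved at step 2

step 1 [1y] zero: DF = P = 9921/10000 ≈ 0.992100
step 2 [2y] bond c/1=19/400: DF=(4240229/4000000 − 19/400·(0.992100))/(1+19/400) = 967/1000 ≈ 0.967000
step 3 [3y] bond c/1=1/80: DF=(788281/800000 − 1/80·(0.992100+0.967000))/(1+1/80) = 949/1000 ≈ 0.949000
step 4 [4y] swap r/1=655/38426: DF=(1 − 655/38426·(0.992100+0.967000+0.949000))/(1+655/38426) = 1869/2000 ≈ 0.934500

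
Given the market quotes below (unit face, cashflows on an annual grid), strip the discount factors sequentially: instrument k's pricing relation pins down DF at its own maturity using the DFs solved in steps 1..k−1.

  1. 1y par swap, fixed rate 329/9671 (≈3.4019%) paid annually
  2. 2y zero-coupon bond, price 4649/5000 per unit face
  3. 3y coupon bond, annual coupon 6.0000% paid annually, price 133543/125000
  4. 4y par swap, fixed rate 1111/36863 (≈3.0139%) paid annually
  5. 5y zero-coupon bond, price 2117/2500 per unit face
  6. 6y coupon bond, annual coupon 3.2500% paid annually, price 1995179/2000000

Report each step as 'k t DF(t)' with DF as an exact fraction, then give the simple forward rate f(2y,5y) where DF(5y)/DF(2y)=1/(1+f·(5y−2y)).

step 1 [1y] swap r/1=329/9671: DF=(1 − 329/9671·(0))/(1+329/9671) = 9671/10000 ≈ 0.967100
step 2 [2y] zero: DF = P = 4649/5000 ≈ 0.929800
step 3 [3y] bond c/1=3/50: DF=(133543/125000 − 3/50·(0.967100+0.929800))/(1+3/50) = 1801/2000 ≈ 0.900500
step 4 [4y] swap r/1=1111/36863: DF=(1 − 1111/36863·(0.967100+0.929800+0.900500))/(1+1111/36863) = 8889/10000 ≈ 0.888900
step 5 [5y] zero: DF = P = 2117/2500 ≈ 0.846800
step 6 [6y] bond c/1=13/400: DF=(1995179/2000000 − 13/400·(0.967100+0.929800+0.900500+0.888900+0.846800))/(1+13/400) = 1647/2000 ≈ 0.823500

1 1 9671/10000
2 2 4649/5000
3 3 1801/2000
4 4 8889/10000
5 5 2117/2500
6 6 1647/2000
f(2y,5y) = ((4649/5000)/(2117/2500) − 1)/(3) = 415/12702 ≈ 3.2672%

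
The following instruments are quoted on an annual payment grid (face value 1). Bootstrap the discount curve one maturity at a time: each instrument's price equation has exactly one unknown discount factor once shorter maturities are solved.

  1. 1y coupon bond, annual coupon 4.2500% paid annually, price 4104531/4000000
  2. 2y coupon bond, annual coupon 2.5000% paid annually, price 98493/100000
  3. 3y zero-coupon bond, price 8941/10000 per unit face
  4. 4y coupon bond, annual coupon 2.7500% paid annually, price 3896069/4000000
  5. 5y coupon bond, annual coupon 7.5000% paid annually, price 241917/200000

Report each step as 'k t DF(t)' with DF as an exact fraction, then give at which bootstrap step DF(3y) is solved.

1 1 9843/10000
2 2 9369/10000
3 3 8941/10000
4 4 4363/5000
5 5 8679/10000
DF(3y) is solved at step 3

step 1 [1y] bond c/1=17/400: DF=(4104531/4000000 − 17/400·(0))/(1+17/400) = 9843/10000 ≈ 0.984300
step 2 [2y] bond c/1=1/40: DF=(98493/100000 − 1/40·(0.984300))/(1+1/40) = 9369/10000 ≈ 0.936900
step 3 [3y] zero: DF = P = 8941/10000 ≈ 0.894100
step 4 [4y] bond c/1=11/400: DF=(3896069/4000000 − 11/400·(0.984300+0.936900+0.894100))/(1+11/400) = 4363/5000 ≈ 0.872600
step 5 [5y] bond c/1=3/40: DF=(241917/200000 − 3/40·(0.984300+0.936900+0.894100+0.872600))/(1+3/40) = 8679/10000 ≈ 0.867900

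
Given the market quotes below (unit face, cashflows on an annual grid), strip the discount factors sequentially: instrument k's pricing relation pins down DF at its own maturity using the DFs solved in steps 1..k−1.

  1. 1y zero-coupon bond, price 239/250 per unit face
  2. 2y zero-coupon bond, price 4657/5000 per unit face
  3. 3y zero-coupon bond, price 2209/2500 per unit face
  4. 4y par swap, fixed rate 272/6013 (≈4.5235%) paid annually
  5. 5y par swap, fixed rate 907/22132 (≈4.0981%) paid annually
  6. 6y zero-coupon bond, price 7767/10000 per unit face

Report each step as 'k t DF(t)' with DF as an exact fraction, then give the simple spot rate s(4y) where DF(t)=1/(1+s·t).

step 1 [1y] zero: DF = P = 239/250 ≈ 0.956000
step 2 [2y] zero: DF = P = 4657/5000 ≈ 0.931400
step 3 [3y] zero: DF = P = 2209/2500 ≈ 0.883600
step 4 [4y] swap r/1=272/6013: DF=(1 − 272/6013·(0.956000+0.931400+0.883600))/(1+272/6013) = 523/625 ≈ 0.836800
step 5 [5y] swap r/1=907/22132: DF=(1 − 907/22132·(0.956000+0.931400+0.883600+0.836800))/(1+907/22132) = 4093/5000 ≈ 0.818600
step 6 [6y] zero: DF = P = 7767/10000 ≈ 0.776700

1 1 239/250
2 2 4657/5000
3 3 2209/2500
4 4 523/625
5 5 4093/5000
6 6 7767/10000
s(4y) = (1/(523/625) − 1)/(4) = 51/1046 ≈ 4.8757%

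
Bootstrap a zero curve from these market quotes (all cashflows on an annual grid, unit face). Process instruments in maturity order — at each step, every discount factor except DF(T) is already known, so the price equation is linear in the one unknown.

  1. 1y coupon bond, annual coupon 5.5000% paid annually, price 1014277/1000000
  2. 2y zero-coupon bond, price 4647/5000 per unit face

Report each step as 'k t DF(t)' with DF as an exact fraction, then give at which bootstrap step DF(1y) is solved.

step 1 [1y] bond c/1=11/200: DF=(1014277/1000000 − 11/200·(0))/(1+11/200) = 4807/5000 ≈ 0.961400
step 2 [2y] zero: DF = P = 4647/5000 ≈ 0.929400

1 1 4807/5000
2 2 4647/5000
DF(1y) is solved at step 1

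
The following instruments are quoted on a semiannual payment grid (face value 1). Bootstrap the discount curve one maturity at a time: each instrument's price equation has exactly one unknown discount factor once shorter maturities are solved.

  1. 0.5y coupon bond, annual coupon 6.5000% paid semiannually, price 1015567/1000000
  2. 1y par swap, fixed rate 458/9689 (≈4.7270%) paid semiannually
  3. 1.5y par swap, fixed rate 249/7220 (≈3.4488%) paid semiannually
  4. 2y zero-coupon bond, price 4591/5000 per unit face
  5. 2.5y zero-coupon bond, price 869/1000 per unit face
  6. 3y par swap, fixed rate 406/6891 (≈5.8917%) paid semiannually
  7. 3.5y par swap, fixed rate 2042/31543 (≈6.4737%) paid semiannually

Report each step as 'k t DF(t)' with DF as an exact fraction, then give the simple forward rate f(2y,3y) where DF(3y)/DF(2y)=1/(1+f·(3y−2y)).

1 1/2 2459/2500
2 1 4771/5000
3 3/2 4751/5000
4 2 4591/5000
5 5/2 869/1000
6 3 1047/1250
7 7/2 3979/5000
f(2y,3y) = ((4591/5000)/(1047/1250) − 1)/(1) = 403/4188 ≈ 9.6227%

step 1 [0.5y] bond c/2=13/400: DF=(1015567/1000000 − 13/400·(0))/(1+13/400) = 2459/2500 ≈ 0.983600
step 2 [1y] swap r/2=229/9689: DF=(1 − 229/9689·(0.983600))/(1+229/9689) = 4771/5000 ≈ 0.954200
step 3 [1.5y] swap r/2=249/14440: DF=(1 − 249/14440·(0.983600+0.954200))/(1+249/14440) = 4751/5000 ≈ 0.950200
step 4 [2y] zero: DF = P = 4591/5000 ≈ 0.918200
step 5 [2.5y] zero: DF = P = 869/1000 ≈ 0.869000
step 6 [3y] swap r/2=203/6891: DF=(1 − 203/6891·(0.983600+0.954200+0.950200+0.918200+0.869000))/(1+203/6891) = 1047/1250 ≈ 0.837600
step 7 [3.5y] swap r/2=1021/31543: DF=(1 − 1021/31543·(0.983600+0.954200+0.950200+0.918200+0.869000+0.837600))/(1+1021/31543) = 3979/5000 ≈ 0.795800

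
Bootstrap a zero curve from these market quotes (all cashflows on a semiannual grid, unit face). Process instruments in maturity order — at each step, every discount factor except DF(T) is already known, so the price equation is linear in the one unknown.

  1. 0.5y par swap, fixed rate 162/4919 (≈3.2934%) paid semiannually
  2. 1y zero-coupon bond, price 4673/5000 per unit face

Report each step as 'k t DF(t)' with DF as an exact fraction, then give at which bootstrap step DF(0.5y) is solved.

1 1/2 4919/5000
2 1 4673/5000
DF(0.5y) is solved at step 1

step 1 [0.5y] swap r/2=81/4919: DF=(1 − 81/4919·(0))/(1+81/4919) = 4919/5000 ≈ 0.983800
step 2 [1y] zero: DF = P = 4673/5000 ≈ 0.934600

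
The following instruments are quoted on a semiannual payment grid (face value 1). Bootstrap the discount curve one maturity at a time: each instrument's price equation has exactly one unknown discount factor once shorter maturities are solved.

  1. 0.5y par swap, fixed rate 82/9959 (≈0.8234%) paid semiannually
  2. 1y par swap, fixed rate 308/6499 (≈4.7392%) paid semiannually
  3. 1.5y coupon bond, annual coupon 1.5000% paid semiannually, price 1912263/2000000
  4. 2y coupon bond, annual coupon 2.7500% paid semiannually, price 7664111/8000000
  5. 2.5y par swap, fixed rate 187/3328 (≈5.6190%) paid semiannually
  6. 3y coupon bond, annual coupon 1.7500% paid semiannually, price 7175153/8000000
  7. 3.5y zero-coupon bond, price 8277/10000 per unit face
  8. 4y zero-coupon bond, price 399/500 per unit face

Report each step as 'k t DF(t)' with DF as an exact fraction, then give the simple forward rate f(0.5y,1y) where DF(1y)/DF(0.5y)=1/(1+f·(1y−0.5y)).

1 1/2 9959/10000
2 1 4769/5000
3 3/2 1869/2000
4 2 9059/10000
5 5/2 8691/10000
6 3 8487/10000
7 7/2 8277/10000
8 4 399/500
f(0.5y,1y) = ((9959/10000)/(4769/5000) − 1)/(1/2) = 421/4769 ≈ 8.8278%

step 1 [0.5y] swap r/2=41/9959: DF=(1 − 41/9959·(0))/(1+41/9959) = 9959/10000 ≈ 0.995900
step 2 [1y] swap r/2=154/6499: DF=(1 − 154/6499·(0.995900))/(1+154/6499) = 4769/5000 ≈ 0.953800
step 3 [1.5y] bond c/2=3/400: DF=(1912263/2000000 − 3/400·(0.995900+0.953800))/(1+3/400) = 1869/2000 ≈ 0.934500
step 4 [2y] bond c/2=11/800: DF=(7664111/8000000 − 11/800·(0.995900+0.953800+0.934500))/(1+11/800) = 9059/10000 ≈ 0.905900
step 5 [2.5y] swap r/2=187/6656: DF=(1 − 187/6656·(0.995900+0.953800+0.934500+0.905900))/(1+187/6656) = 8691/10000 ≈ 0.869100
step 6 [3y] bond c/2=7/800: DF=(7175153/8000000 − 7/800·(0.995900+0.953800+0.934500+0.905900+0.869100))/(1+7/800) = 8487/10000 ≈ 0.848700
step 7 [3.5y] zero: DF = P = 8277/10000 ≈ 0.827700
step 8 [4y] zero: DF = P = 399/500 ≈ 0.798000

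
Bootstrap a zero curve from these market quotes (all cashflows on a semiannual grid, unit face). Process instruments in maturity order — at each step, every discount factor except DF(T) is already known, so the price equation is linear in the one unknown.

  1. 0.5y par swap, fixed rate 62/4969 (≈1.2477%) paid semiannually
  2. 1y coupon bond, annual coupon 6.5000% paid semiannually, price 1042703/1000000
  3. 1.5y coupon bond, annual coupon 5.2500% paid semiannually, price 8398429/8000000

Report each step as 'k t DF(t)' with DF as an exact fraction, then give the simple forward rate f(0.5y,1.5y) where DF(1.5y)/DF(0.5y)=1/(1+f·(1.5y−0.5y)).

1 1/2 4969/5000
2 1 4893/5000
3 3/2 389/400
f(0.5y,1.5y) = ((4969/5000)/(389/400) − 1)/(1) = 213/9725 ≈ 2.1902%

step 1 [0.5y] swap r/2=31/4969: DF=(1 − 31/4969·(0))/(1+31/4969) = 4969/5000 ≈ 0.993800
step 2 [1y] bond c/2=13/400: DF=(1042703/1000000 − 13/400·(0.993800))/(1+13/400) = 4893/5000 ≈ 0.978600
step 3 [1.5y] bond c/2=21/800: DF=(8398429/8000000 − 21/800·(0.993800+0.978600))/(1+21/800) = 389/400 ≈ 0.972500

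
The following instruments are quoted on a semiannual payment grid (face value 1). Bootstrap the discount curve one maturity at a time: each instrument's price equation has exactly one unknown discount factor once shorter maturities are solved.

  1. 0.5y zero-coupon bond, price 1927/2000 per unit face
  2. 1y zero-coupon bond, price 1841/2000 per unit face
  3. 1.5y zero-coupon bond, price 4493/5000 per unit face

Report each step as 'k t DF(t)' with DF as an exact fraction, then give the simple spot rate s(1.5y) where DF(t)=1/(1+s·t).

1 1/2 1927/2000
2 1 1841/2000
3 3/2 4493/5000
s(1.5y) = (1/(4493/5000) − 1)/(3/2) = 338/4493 ≈ 7.5228%

step 1 [0.5y] zero: DF = P = 1927/2000 ≈ 0.963500
step 2 [1y] zero: DF = P = 1841/2000 ≈ 0.920500
step 3 [1.5y] zero: DF = P = 4493/5000 ≈ 0.898600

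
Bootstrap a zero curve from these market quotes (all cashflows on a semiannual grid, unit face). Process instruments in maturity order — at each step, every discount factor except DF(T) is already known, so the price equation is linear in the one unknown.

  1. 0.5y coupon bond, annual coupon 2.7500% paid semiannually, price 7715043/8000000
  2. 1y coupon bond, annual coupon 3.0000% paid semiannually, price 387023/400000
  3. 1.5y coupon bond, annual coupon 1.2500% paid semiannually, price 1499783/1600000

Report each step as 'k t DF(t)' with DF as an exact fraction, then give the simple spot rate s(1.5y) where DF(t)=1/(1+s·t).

1 1/2 9513/10000
2 1 587/625
3 3/2 4599/5000
s(1.5y) = (1/(4599/5000) − 1)/(3/2) = 802/13797 ≈ 5.8129%

step 1 [0.5y] bond c/2=11/800: DF=(7715043/8000000 − 11/800·(0))/(1+11/800) = 9513/10000 ≈ 0.951300
step 2 [1y] bond c/2=3/200: DF=(387023/400000 − 3/200·(0.951300))/(1+3/200) = 587/625 ≈ 0.939200
step 3 [1.5y] bond c/2=1/160: DF=(1499783/1600000 − 1/160·(0.951300+0.939200))/(1+1/160) = 4599/5000 ≈ 0.919800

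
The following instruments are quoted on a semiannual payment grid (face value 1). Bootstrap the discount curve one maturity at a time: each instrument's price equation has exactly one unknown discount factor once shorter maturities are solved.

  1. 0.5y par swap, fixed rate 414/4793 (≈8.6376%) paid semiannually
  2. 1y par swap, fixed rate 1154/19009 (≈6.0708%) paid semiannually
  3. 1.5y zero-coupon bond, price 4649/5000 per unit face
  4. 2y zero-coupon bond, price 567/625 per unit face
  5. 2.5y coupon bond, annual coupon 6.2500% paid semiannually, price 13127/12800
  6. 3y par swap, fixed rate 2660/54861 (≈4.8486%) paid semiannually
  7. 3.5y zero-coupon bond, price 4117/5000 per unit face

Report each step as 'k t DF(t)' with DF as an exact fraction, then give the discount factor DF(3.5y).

1 1/2 4793/5000
2 1 9423/10000
3 3/2 4649/5000
4 2 567/625
5 5/2 2203/2500
6 3 867/1000
7 7/2 4117/5000
DF(3.5y) = 4117/5000 ≈ 0.823400

step 1 [0.5y] swap r/2=207/4793: DF=(1 − 207/4793·(0))/(1+207/4793) = 4793/5000 ≈ 0.958600
step 2 [1y] swap r/2=577/19009: DF=(1 − 577/19009·(0.958600))/(1+577/19009) = 9423/10000 ≈ 0.942300
step 3 [1.5y] zero: DF = P = 4649/5000 ≈ 0.929800
step 4 [2y] zero: DF = P = 567/625 ≈ 0.907200
step 5 [2.5y] bond c/2=1/32: DF=(13127/12800 − 1/32·(0.958600+0.942300+0.929800+0.907200))/(1+1/32) = 2203/2500 ≈ 0.881200
step 6 [3y] swap r/2=1330/54861: DF=(1 − 1330/54861·(0.958600+0.942300+0.929800+0.907200+0.881200))/(1+1330/54861) = 867/1000 ≈ 0.867000
step 7 [3.5y] zero: DF = P = 4117/5000 ≈ 0.823400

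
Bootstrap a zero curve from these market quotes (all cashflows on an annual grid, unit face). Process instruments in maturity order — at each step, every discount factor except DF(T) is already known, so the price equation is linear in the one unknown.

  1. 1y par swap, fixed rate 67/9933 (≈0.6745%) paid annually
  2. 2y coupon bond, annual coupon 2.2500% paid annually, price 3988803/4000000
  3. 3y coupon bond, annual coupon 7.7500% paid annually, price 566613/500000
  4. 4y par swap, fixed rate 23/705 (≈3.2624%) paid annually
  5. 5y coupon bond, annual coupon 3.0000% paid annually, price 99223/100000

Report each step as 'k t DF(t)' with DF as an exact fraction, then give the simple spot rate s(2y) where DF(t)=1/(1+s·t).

step 1 [1y] swap r/1=67/9933: DF=(1 − 67/9933·(0))/(1+67/9933) = 9933/10000 ≈ 0.993300
step 2 [2y] bond c/1=9/400: DF=(3988803/4000000 − 9/400·(0.993300))/(1+9/400) = 4767/5000 ≈ 0.953400
step 3 [3y] bond c/1=31/400: DF=(566613/500000 − 31/400·(0.993300+0.953400))/(1+31/400) = 9117/10000 ≈ 0.911700
step 4 [4y] swap r/1=23/705: DF=(1 − 23/705·(0.993300+0.953400+0.911700))/(1+23/705) = 8781/10000 ≈ 0.878100
step 5 [5y] bond c/1=3/100: DF=(99223/100000 − 3/100·(0.993300+0.953400+0.911700+0.878100))/(1+3/100) = 1709/2000 ≈ 0.854500

1 1 9933/10000
2 2 4767/5000
3 3 9117/10000
4 4 8781/10000
5 5 1709/2000
s(2y) = (1/(4767/5000) − 1)/(2) = 233/9534 ≈ 2.4439%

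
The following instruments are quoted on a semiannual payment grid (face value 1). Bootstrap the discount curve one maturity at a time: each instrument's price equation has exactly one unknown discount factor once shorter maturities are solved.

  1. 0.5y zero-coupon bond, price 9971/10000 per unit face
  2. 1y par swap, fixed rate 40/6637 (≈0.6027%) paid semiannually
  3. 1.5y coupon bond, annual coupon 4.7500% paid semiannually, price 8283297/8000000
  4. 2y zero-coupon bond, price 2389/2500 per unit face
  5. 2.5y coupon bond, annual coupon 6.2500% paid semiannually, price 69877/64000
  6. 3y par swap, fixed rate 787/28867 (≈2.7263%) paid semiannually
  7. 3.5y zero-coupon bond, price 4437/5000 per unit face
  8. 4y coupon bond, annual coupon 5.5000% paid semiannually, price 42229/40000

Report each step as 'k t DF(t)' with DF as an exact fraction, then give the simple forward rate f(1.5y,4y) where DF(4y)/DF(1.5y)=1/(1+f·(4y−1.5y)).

step 1 [0.5y] zero: DF = P = 9971/10000 ≈ 0.997100
step 2 [1y] swap r/2=20/6637: DF=(1 − 20/6637·(0.997100))/(1+20/6637) = 497/500 ≈ 0.994000
step 3 [1.5y] bond c/2=19/800: DF=(8283297/8000000 − 19/800·(0.997100+0.994000))/(1+19/800) = 2413/2500 ≈ 0.965200
step 4 [2y] zero: DF = P = 2389/2500 ≈ 0.955600
step 5 [2.5y] bond c/2=1/32: DF=(69877/64000 − 1/32·(0.997100+0.994000+0.965200+0.955600))/(1+1/32) = 4701/5000 ≈ 0.940200
step 6 [3y] swap r/2=787/57734: DF=(1 − 787/57734·(0.997100+0.994000+0.965200+0.955600+0.940200))/(1+787/57734) = 9213/10000 ≈ 0.921300
step 7 [3.5y] zero: DF = P = 4437/5000 ≈ 0.887400
step 8 [4y] bond c/2=11/400: DF=(42229/40000 − 11/400·(0.997100+0.994000+0.965200+0.955600+0.940200+0.921300+0.887400))/(1+11/400) = 2123/2500 ≈ 0.849200

1 1/2 9971/10000
2 1 497/500
3 3/2 2413/2500
4 2 2389/2500
5 5/2 4701/5000
6 3 9213/10000
7 7/2 4437/5000
8 4 2123/2500
f(1.5y,4y) = ((2413/2500)/(2123/2500) − 1)/(5/2) = 116/2123 ≈ 5.4640%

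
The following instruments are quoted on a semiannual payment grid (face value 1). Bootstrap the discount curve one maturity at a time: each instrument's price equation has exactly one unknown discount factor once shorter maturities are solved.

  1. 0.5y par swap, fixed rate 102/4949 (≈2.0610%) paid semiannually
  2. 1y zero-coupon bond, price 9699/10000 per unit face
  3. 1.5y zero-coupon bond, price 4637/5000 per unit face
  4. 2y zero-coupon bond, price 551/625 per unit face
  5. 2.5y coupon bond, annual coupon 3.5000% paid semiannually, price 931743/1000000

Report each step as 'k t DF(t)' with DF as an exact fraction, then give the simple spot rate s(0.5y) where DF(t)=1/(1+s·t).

1 1/2 4949/5000
2 1 9699/10000
3 3/2 4637/5000
4 2 551/625
5 5/2 8509/10000
s(0.5y) = (1/(4949/5000) − 1)/(1/2) = 102/4949 ≈ 2.0610%

step 1 [0.5y] swap r/2=51/4949: DF=(1 − 51/4949·(0))/(1+51/4949) = 4949/5000 ≈ 0.989800
step 2 [1y] zero: DF = P = 9699/10000 ≈ 0.969900
step 3 [1.5y] zero: DF = P = 4637/5000 ≈ 0.927400
step 4 [2y] zero: DF = P = 551/625 ≈ 0.881600
step 5 [2.5y] bond c/2=7/400: DF=(931743/1000000 − 7/400·(0.989800+0.969900+0.927400+0.881600))/(1+7/400) = 8509/10000 ≈ 0.850900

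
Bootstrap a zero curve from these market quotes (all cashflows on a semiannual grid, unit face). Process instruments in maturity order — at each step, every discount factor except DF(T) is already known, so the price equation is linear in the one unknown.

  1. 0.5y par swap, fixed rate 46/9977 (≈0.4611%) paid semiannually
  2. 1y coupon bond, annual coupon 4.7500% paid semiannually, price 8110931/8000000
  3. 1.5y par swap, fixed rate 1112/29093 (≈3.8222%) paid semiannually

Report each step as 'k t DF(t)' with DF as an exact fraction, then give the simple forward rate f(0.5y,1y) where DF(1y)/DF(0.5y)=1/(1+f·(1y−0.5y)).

step 1 [0.5y] swap r/2=23/9977: DF=(1 − 23/9977·(0))/(1+23/9977) = 9977/10000 ≈ 0.997700
step 2 [1y] bond c/2=19/800: DF=(8110931/8000000 − 19/800·(0.997700))/(1+19/800) = 1209/1250 ≈ 0.967200
step 3 [1.5y] swap r/2=556/29093: DF=(1 − 556/29093·(0.997700+0.967200))/(1+556/29093) = 2361/2500 ≈ 0.944400

1 1/2 9977/10000
2 1 1209/1250
3 3/2 2361/2500
f(0.5y,1y) = ((9977/10000)/(1209/1250) − 1)/(1/2) = 305/4836 ≈ 6.3069%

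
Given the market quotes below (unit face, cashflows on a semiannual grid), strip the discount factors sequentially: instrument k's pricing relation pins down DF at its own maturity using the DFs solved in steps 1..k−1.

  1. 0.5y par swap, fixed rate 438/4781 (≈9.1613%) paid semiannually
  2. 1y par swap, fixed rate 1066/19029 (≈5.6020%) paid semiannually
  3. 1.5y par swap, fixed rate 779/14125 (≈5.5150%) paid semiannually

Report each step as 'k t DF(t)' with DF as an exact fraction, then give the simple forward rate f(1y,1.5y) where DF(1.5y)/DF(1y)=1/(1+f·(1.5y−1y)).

1 1/2 4781/5000
2 1 9467/10000
3 3/2 9221/10000
f(1y,1.5y) = ((9467/10000)/(9221/10000) − 1)/(1/2) = 492/9221 ≈ 5.3356%

step 1 [0.5y] swap r/2=219/4781: DF=(1 − 219/4781·(0))/(1+219/4781) = 4781/5000 ≈ 0.956200
step 2 [1y] swap r/2=533/19029: DF=(1 − 533/19029·(0.956200))/(1+533/19029) = 9467/10000 ≈ 0.946700
step 3 [1.5y] swap r/2=779/28250: DF=(1 − 779/28250·(0.956200+0.946700))/(1+779/28250) = 9221/10000 ≈ 0.922100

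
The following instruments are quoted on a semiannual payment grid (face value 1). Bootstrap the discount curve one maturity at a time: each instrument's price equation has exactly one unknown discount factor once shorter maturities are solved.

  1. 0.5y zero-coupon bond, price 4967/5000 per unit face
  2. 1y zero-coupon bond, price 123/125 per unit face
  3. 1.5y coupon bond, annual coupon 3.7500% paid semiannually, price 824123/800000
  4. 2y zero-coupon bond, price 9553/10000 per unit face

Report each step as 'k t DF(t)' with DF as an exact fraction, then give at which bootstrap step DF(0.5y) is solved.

step 1 [0.5y] zero: DF = P = 4967/5000 ≈ 0.993400
step 2 [1y] zero: DF = P = 123/125 ≈ 0.984000
step 3 [1.5y] bond c/2=3/160: DF=(824123/800000 − 3/160·(0.993400+0.984000))/(1+3/160) = 2437/2500 ≈ 0.974800
step 4 [2y] zero: DF = P = 9553/10000 ≈ 0.955300

1 1/2 4967/5000
2 1 123/125
3 3/2 2437/2500
4 2 9553/10000
DF(0.5y) is solved at step 1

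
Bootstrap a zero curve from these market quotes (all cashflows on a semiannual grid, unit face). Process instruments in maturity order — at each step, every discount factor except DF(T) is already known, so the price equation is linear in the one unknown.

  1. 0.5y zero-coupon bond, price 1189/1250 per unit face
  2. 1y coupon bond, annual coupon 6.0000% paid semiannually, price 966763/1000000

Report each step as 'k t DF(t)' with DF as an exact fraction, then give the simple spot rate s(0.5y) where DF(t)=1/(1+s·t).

1 1/2 1189/1250
2 1 9109/10000
s(0.5y) = (1/(1189/1250) − 1)/(1/2) = 122/1189 ≈ 10.2607%

step 1 [0.5y] zero: DF = P = 1189/1250 ≈ 0.951200
step 2 [1y] bond c/2=3/100: DF=(966763/1000000 − 3/100·(0.951200))/(1+3/100) = 9109/10000 ≈ 0.910900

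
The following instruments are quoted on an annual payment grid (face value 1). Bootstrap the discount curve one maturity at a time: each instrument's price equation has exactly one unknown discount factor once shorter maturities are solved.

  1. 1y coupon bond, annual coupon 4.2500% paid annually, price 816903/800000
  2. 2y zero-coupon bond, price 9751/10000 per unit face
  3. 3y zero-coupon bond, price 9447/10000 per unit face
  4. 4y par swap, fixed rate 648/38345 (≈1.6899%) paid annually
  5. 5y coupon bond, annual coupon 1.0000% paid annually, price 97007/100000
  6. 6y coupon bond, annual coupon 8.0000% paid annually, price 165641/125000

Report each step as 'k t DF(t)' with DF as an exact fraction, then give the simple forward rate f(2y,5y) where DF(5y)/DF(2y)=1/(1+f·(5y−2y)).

step 1 [1y] bond c/1=17/400: DF=(816903/800000 − 17/400·(0))/(1+17/400) = 1959/2000 ≈ 0.979500
step 2 [2y] zero: DF = P = 9751/10000 ≈ 0.975100
step 3 [3y] zero: DF = P = 9447/10000 ≈ 0.944700
step 4 [4y] swap r/1=648/38345: DF=(1 − 648/38345·(0.979500+0.975100+0.944700))/(1+648/38345) = 1169/1250 ≈ 0.935200
step 5 [5y] bond c/1=1/100: DF=(97007/100000 − 1/100·(0.979500+0.975100+0.944700+0.935200))/(1+1/100) = 369/400 ≈ 0.922500
step 6 [6y] bond c/1=2/25: DF=(165641/125000 − 2/25·(0.979500+0.975100+0.944700+0.935200+0.922500))/(1+2/25) = 4373/5000 ≈ 0.874600

1 1 1959/2000
2 2 9751/10000
3 3 9447/10000
4 4 1169/1250
5 5 369/400
6 6 4373/5000
f(2y,5y) = ((9751/10000)/(369/400) − 1)/(3) = 526/27675 ≈ 1.9006%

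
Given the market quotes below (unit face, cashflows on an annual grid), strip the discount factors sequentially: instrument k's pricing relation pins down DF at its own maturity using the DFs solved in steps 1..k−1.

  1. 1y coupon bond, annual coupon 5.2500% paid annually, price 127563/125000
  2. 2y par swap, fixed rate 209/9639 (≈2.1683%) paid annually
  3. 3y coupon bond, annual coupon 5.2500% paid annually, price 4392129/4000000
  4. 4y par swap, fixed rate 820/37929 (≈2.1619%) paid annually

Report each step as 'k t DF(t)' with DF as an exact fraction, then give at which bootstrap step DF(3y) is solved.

1 1 606/625
2 2 4791/5000
3 3 9471/10000
4 4 459/500
DF(3y) is solved at step 3

step 1 [1y] bond c/1=21/400: DF=(127563/125000 − 21/400·(0))/(1+21/400) = 606/625 ≈ 0.969600
step 2 [2y] swap r/1=209/9639: DF=(1 − 209/9639·(0.969600))/(1+209/9639) = 4791/5000 ≈ 0.958200
step 3 [3y] bond c/1=21/400: DF=(4392129/4000000 − 21/400·(0.969600+0.958200))/(1+21/400) = 9471/10000 ≈ 0.947100
step 4 [4y] swap r/1=820/37929: DF=(1 − 820/37929·(0.969600+0.958200+0.947100))/(1+820/37929) = 459/500 ≈ 0.918000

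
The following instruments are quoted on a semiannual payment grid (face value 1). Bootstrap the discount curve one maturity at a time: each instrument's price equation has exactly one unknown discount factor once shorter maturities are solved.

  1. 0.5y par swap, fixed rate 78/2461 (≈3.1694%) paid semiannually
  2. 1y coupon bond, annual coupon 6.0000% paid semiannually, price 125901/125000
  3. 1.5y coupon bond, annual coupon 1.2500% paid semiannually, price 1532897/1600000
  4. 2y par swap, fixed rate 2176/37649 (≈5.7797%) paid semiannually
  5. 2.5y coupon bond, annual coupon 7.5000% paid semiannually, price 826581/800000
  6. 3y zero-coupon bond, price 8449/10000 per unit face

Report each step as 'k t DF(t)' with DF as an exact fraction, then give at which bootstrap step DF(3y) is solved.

1 1/2 2461/2500
2 1 2373/2500
3 3/2 9401/10000
4 2 557/625
5 5/2 4299/5000
6 3 8449/10000
DF(3y) is solved at step 6

step 1 [0.5y] swap r/2=39/2461: DF=(1 − 39/2461·(0))/(1+39/2461) = 2461/2500 ≈ 0.984400
step 2 [1y] bond c/2=3/100: DF=(125901/125000 − 3/100·(0.984400))/(1+3/100) = 2373/2500 ≈ 0.949200
step 3 [1.5y] bond c/2=1/160: DF=(1532897/1600000 − 1/160·(0.984400+0.949200))/(1+1/160) = 9401/10000 ≈ 0.940100
step 4 [2y] swap r/2=1088/37649: DF=(1 − 1088/37649·(0.984400+0.949200+0.940100))/(1+1088/37649) = 557/625 ≈ 0.891200
step 5 [2.5y] bond c/2=3/80: DF=(826581/800000 − 3/80·(0.984400+0.949200+0.940100+0.891200))/(1+3/80) = 4299/5000 ≈ 0.859800
step 6 [3y] zero: DF = P = 8449/10000 ≈ 0.844900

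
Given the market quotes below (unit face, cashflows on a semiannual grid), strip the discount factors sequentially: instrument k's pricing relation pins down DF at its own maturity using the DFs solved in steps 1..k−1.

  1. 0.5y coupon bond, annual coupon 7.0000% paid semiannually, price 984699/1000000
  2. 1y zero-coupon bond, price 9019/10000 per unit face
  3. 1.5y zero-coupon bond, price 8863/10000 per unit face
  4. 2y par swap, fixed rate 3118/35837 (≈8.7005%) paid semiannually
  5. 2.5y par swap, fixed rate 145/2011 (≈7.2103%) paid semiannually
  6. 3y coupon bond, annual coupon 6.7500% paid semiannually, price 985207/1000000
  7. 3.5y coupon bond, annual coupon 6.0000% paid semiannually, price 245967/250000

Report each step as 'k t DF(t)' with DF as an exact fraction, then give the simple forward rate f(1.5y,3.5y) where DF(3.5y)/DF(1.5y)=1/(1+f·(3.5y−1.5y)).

1 1/2 4757/5000
2 1 9019/10000
3 3/2 8863/10000
4 2 8441/10000
5 5/2 1681/2000
6 3 4043/5000
7 7/2 2007/2500
f(1.5y,3.5y) = ((8863/10000)/(2007/2500) − 1)/(2) = 835/16056 ≈ 5.2005%

step 1 [0.5y] bond c/2=7/200: DF=(984699/1000000 − 7/200·(0))/(1+7/200) = 4757/5000 ≈ 0.951400
step 2 [1y] zero: DF = P = 9019/10000 ≈ 0.901900
step 3 [1.5y] zero: DF = P = 8863/10000 ≈ 0.886300
step 4 [2y] swap r/2=1559/35837: DF=(1 − 1559/35837·(0.951400+0.901900+0.886300))/(1+1559/35837) = 8441/10000 ≈ 0.844100
step 5 [2.5y] swap r/2=145/4022: DF=(1 − 145/4022·(0.951400+0.901900+0.886300+0.844100))/(1+145/4022) = 1681/2000 ≈ 0.840500
step 6 [3y] bond c/2=27/800: DF=(985207/1000000 − 27/800·(0.951400+0.901900+0.886300+0.844100+0.840500))/(1+27/800) = 4043/5000 ≈ 0.808600
step 7 [3.5y] bond c/2=3/100: DF=(245967/250000 − 3/100·(0.951400+0.901900+0.886300+0.844100+0.840500+0.808600))/(1+3/100) = 2007/2500 ≈ 0.802800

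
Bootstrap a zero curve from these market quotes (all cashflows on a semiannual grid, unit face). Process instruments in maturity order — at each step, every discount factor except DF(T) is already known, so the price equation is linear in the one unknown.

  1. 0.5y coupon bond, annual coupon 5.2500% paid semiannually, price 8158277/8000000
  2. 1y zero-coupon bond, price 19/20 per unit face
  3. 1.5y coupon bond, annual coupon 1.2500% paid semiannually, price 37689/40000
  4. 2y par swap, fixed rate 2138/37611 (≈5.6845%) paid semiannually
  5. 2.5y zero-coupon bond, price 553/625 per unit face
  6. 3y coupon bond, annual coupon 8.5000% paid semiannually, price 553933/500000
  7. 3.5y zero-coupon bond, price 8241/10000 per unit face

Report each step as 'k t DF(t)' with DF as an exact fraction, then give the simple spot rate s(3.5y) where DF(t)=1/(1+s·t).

step 1 [0.5y] bond c/2=21/800: DF=(8158277/8000000 − 21/800·(0))/(1+21/800) = 9937/10000 ≈ 0.993700
step 2 [1y] zero: DF = P = 19/20 ≈ 0.950000
step 3 [1.5y] bond c/2=1/160: DF=(37689/40000 − 1/160·(0.993700+0.950000))/(1+1/160) = 9243/10000 ≈ 0.924300
step 4 [2y] swap r/2=1069/37611: DF=(1 − 1069/37611·(0.993700+0.950000+0.924300))/(1+1069/37611) = 8931/10000 ≈ 0.893100
step 5 [2.5y] zero: DF = P = 553/625 ≈ 0.884800
step 6 [3y] bond c/2=17/400: DF=(553933/500000 − 17/400·(0.993700+0.950000+0.924300+0.893100+0.884800))/(1+17/400) = 8733/10000 ≈ 0.873300
step 7 [3.5y] zero: DF = P = 8241/10000 ≈ 0.824100

1 1/2 9937/10000
2 1 19/20
3 3/2 9243/10000
4 2 8931/10000
5 5/2 553/625
6 3 8733/10000
7 7/2 8241/10000
s(3.5y) = (1/(8241/10000) − 1)/(7/2) = 3518/57687 ≈ 6.0984%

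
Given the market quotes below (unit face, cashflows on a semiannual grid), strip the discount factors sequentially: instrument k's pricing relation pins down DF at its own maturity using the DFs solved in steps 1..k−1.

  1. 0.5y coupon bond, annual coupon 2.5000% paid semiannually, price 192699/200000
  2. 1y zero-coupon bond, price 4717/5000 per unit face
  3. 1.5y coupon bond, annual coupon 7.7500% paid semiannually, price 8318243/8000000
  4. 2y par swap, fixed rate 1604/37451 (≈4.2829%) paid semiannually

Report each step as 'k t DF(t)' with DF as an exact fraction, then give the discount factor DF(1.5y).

1 1/2 2379/2500
2 1 4717/5000
3 3/2 9303/10000
4 2 4599/5000
DF(1.5y) = 9303/10000 ≈ 0.930300

step 1 [0.5y] bond c/2=1/80: DF=(192699/200000 − 1/80·(0))/(1+1/80) = 2379/2500 ≈ 0.951600
step 2 [1y] zero: DF = P = 4717/5000 ≈ 0.943400
step 3 [1.5y] bond c/2=31/800: DF=(8318243/8000000 − 31/800·(0.951600+0.943400))/(1+31/800) = 9303/10000 ≈ 0.930300
step 4 [2y] swap r/2=802/37451: DF=(1 − 802/37451·(0.951600+0.943400+0.930300))/(1+802/37451) = 4599/5000 ≈ 0.919800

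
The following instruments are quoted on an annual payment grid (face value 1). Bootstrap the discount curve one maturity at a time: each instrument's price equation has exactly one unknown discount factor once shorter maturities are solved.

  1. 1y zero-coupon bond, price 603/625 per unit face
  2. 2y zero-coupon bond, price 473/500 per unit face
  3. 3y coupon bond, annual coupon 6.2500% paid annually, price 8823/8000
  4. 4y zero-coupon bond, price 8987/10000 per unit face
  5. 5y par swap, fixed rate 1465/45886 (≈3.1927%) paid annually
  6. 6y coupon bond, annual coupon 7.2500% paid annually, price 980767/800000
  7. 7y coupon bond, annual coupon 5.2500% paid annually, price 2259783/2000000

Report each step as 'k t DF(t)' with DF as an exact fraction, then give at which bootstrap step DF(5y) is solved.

step 1 [1y] zero: DF = P = 603/625 ≈ 0.964800
step 2 [2y] zero: DF = P = 473/500 ≈ 0.946000
step 3 [3y] bond c/1=1/16: DF=(8823/8000 − 1/16·(0.964800+0.946000))/(1+1/16) = 1157/1250 ≈ 0.925600
step 4 [4y] zero: DF = P = 8987/10000 ≈ 0.898700
step 5 [5y] swap r/1=1465/45886: DF=(1 − 1465/45886·(0.964800+0.946000+0.925600+0.898700))/(1+1465/45886) = 1707/2000 ≈ 0.853500
step 6 [6y] bond c/1=29/400: DF=(980767/800000 − 29/400·(0.964800+0.946000+0.925600+0.898700+0.853500))/(1+29/400) = 8329/10000 ≈ 0.832900
step 7 [7y] bond c/1=21/400: DF=(2259783/2000000 − 21/400·(0.964800+0.946000+0.925600+0.898700+0.853500+0.832900))/(1+21/400) = 8031/10000 ≈ 0.803100

1 1 603/625
2 2 473/500
3 3 1157/1250
4 4 8987/10000
5 5 1707/2000
6 6 8329/10000
7 7 8031/10000
DF(5y) is solved at step 5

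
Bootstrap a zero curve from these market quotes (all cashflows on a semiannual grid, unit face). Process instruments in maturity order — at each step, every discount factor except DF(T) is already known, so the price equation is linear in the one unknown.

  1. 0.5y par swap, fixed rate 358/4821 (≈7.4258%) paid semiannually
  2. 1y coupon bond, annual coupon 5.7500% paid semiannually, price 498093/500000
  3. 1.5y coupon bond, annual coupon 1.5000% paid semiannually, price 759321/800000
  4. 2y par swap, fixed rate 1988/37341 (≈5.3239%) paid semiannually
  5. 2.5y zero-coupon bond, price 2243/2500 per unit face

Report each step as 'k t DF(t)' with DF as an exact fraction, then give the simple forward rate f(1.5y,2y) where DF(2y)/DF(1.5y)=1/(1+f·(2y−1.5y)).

step 1 [0.5y] swap r/2=179/4821: DF=(1 − 179/4821·(0))/(1+179/4821) = 4821/5000 ≈ 0.964200
step 2 [1y] bond c/2=23/800: DF=(498093/500000 − 23/800·(0.964200))/(1+23/800) = 4707/5000 ≈ 0.941400
step 3 [1.5y] bond c/2=3/400: DF=(759321/800000 − 3/400·(0.964200+0.941400))/(1+3/400) = 9279/10000 ≈ 0.927900
step 4 [2y] swap r/2=994/37341: DF=(1 − 994/37341·(0.964200+0.941400+0.927900))/(1+994/37341) = 4503/5000 ≈ 0.900600
step 5 [2.5y] zero: DF = P = 2243/2500 ≈ 0.897200

1 1/2 4821/5000
2 1 4707/5000
3 3/2 9279/10000
4 2 4503/5000
5 5/2 2243/2500
f(1.5y,2y) = ((9279/10000)/(4503/5000) − 1)/(1/2) = 91/1501 ≈ 6.0626%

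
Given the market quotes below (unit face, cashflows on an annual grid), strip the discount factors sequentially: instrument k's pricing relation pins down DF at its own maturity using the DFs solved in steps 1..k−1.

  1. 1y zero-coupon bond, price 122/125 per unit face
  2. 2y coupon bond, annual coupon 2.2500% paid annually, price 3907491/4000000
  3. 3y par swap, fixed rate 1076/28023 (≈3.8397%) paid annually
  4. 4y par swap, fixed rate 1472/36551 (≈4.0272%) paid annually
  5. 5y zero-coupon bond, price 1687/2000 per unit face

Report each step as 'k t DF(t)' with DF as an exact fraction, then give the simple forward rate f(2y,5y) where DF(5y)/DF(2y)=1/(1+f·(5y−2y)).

step 1 [1y] zero: DF = P = 122/125 ≈ 0.976000
step 2 [2y] bond c/1=9/400: DF=(3907491/4000000 − 9/400·(0.976000))/(1+9/400) = 9339/10000 ≈ 0.933900
step 3 [3y] swap r/1=1076/28023: DF=(1 − 1076/28023·(0.976000+0.933900))/(1+1076/28023) = 2231/2500 ≈ 0.892400
step 4 [4y] swap r/1=1472/36551: DF=(1 − 1472/36551·(0.976000+0.933900+0.892400))/(1+1472/36551) = 533/625 ≈ 0.852800
step 5 [5y] zero: DF = P = 1687/2000 ≈ 0.843500

1 1 122/125
2 2 9339/10000
3 3 2231/2500
4 4 533/625
5 5 1687/2000
f(2y,5y) = ((9339/10000)/(1687/2000) − 1)/(3) = 904/25305 ≈ 3.5724%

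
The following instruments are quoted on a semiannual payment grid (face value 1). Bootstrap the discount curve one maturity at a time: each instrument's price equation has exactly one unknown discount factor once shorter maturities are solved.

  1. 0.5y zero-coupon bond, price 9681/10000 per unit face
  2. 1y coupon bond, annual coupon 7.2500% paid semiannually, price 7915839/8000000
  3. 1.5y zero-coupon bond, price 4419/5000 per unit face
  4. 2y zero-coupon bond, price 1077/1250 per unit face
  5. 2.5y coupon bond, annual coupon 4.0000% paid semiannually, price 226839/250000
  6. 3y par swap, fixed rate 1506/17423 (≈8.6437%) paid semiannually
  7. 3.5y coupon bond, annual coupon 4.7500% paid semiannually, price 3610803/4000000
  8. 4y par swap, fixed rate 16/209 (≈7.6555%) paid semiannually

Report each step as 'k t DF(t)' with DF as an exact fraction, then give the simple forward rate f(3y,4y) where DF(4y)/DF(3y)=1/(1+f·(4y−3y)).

1 1/2 9681/10000
2 1 921/1000
3 3/2 4419/5000
4 2 1077/1250
5 5/2 8183/10000
6 3 7741/10000
7 7/2 1521/2000
8 4 464/625
f(3y,4y) = ((7741/10000)/(464/625) − 1)/(1) = 317/7424 ≈ 4.2699%

step 1 [0.5y] zero: DF = P = 9681/10000 ≈ 0.968100
step 2 [1y] bond c/2=29/800: DF=(7915839/8000000 − 29/800·(0.968100))/(1+29/800) = 921/1000 ≈ 0.921000
step 3 [1.5y] zero: DF = P = 4419/5000 ≈ 0.883800
step 4 [2y] zero: DF = P = 1077/1250 ≈ 0.861600
step 5 [2.5y] bond c/2=1/50: DF=(226839/250000 − 1/50·(0.968100+0.921000+0.883800+0.861600))/(1+1/50) = 8183/10000 ≈ 0.818300
step 6 [3y] swap r/2=753/17423: DF=(1 − 753/17423·(0.968100+0.921000+0.883800+0.861600+0.818300))/(1+753/17423) = 7741/10000 ≈ 0.774100
step 7 [3.5y] bond c/2=19/800: DF=(3610803/4000000 − 19/800·(0.968100+0.921000+0.883800+0.861600+0.818300+0.774100))/(1+19/800) = 1521/2000 ≈ 0.760500
step 8 [4y] swap r/2=8/209: DF=(1 − 8/209·(0.968100+0.921000+0.883800+0.861600+0.818300+0.774100+0.760500))/(1+8/209) = 464/625 ≈ 0.742400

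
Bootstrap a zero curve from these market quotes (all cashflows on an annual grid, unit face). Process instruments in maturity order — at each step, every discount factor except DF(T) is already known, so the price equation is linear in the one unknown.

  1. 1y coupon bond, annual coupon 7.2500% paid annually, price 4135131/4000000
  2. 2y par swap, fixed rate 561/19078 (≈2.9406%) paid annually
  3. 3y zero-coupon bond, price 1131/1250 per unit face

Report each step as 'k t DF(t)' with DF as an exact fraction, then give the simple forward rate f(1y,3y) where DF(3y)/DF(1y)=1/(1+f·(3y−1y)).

1 1 9639/10000
2 2 9439/10000
3 3 1131/1250
f(1y,3y) = ((9639/10000)/(1131/1250) − 1)/(2) = 197/6032 ≈ 3.2659%

step 1 [1y] bond c/1=29/400: DF=(4135131/4000000 − 29/400·(0))/(1+29/400) = 9639/10000 ≈ 0.963900
step 2 [2y] swap r/1=561/19078: DF=(1 − 561/19078·(0.963900))/(1+561/19078) = 9439/10000 ≈ 0.943900
step 3 [3y] zero: DF = P = 1131/1250 ≈ 0.904800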